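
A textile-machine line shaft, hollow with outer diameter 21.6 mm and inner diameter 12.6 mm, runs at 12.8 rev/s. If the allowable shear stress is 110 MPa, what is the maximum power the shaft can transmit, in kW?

15.5 kW

J = π(d_o⁴ − d_i⁴)/32 = π(0.0216⁴ − 0.0126⁴)/32 = 1.890×10^-8 m⁴.
T_max = τ_allow·J/r = 1.10×10^8 × 1.890×10^-8 / 0.0108 = 192.5 N·m.
ω = 2π·12.8 = 80.42 rad/s, so P_max = T_max·ω = 1.548×10^4 W.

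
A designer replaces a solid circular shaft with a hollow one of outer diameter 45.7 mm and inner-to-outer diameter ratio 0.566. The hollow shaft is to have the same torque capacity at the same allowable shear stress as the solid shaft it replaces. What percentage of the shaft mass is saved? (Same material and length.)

Equal τ_max and T ⇒ the solid shaft needs d_s³ = d_o³(1−k⁴), so d_s = 45.7·(1−0.566⁴)^(1/3) = 44.08 mm.
Area ratio A_h/A_s = d_o²(1−k²)/d_s² = (1−k²)/(1−k⁴)^(2/3) = 0.7305.
Mass saving = 1 − 0.7305 = 26.9 %.

26.9 %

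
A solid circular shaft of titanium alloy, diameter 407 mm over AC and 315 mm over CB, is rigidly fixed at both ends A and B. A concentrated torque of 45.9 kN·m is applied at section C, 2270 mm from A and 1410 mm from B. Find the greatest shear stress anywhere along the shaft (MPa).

Compatibility: T_A·a/J_AC = T_B·b/J_CB with T_A + T_B = T₀.
J_AC = 2.69×10^-3 m⁴, J_CB = 9.67×10^-4 m⁴, so T_A = T₀·(J_AC/a)/((J_AC/a)+(J_CB/b)) = 29090 N·m, T_B = 16810 N·m.
τ in each portion: τ_AC = 2.20×10^6 Pa, τ_CB = 2.74×10^6 Pa; maximum is in CB.
τ_max = T_CB·r/J = 16810·0.158/9.67×10^-4 = 2.738×10^6 Pa.

2.74 MPa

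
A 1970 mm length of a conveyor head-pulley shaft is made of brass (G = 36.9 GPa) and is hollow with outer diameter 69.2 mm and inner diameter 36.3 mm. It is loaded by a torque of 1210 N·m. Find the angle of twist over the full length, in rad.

J = π(d_o⁴ − d_i⁴)/32 = π(0.0692⁴ − 0.0363⁴)/32 = 2.081×10^-6 m⁴.
θ = T·L/(G·J) = 1210 × 1.97 / (36.9×10⁹ × 2.081×10^-6) = 0.03105 rad.

0.0310 rad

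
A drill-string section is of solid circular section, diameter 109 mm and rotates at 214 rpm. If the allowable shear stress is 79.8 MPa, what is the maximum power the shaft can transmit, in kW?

J = πd⁴/32 = π(0.109)⁴/32 = 1.386×10^-5 m⁴.
T_max = τ_allow·J/r = 7.98×10^7 × 1.386×10^-5 / 0.0545 = 20290 N·m.
ω = 2π·214/60 = 22.41 rad/s, so P_max = T_max·ω = 4.547×10^5 W.

455 kW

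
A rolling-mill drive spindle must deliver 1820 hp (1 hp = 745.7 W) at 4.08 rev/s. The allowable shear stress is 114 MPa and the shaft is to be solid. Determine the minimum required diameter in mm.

133 mm

ω = 2π·4.08 = 25.64 rad/s, so T = P/ω = 1820×745.7 / 25.64 = 52940 N·m.
For a solid shaft τ_max = 16T/(πd³), so d = (16T/(π τ_allow))^(1/3) = (16·52940/(π·1.14×10^8))^(1/3) = 0.1332 m.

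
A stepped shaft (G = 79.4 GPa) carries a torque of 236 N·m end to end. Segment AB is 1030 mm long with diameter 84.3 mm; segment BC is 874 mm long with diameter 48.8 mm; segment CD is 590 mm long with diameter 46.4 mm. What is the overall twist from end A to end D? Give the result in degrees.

J_AB = π(0.0843)⁴/32 = 4.96×10^-6 m⁴; J_BC = π(0.0488)⁴/32 = 5.57×10^-7 m⁴; J_CD = π(0.0464)⁴/32 = 4.55×10^-7 m⁴.
θ = (T/G)·Σ L_i/J_i = (236.0/79.4×10⁹)·(1.03/4.96×10^-6 + 0.874/5.57×10^-7 + 0.590/4.55×10^-7) = 9.137×10^-3 rad.

0.524°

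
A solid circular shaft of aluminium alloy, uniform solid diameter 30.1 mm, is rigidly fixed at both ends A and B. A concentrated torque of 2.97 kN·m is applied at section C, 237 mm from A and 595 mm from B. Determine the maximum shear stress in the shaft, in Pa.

3.97e8 Pa

With uniform GJ and both ends fixed, compatibility θ_AC = θ_CB gives T_A·a = T_B·b, together with T_A + T_B = T₀.
T_A = T₀·b/(a+b) = 2970·595/832.0 = 2124 N·m; T_B = 846.0 N·m.
τ in each portion: τ_AC = 3.97×10^8 Pa, τ_CB = 1.58×10^8 Pa; maximum is in AC.
τ_max = T_AC·r/J = 2124·0.0151/8.06×10^-8 = 3.967×10^8 Pa.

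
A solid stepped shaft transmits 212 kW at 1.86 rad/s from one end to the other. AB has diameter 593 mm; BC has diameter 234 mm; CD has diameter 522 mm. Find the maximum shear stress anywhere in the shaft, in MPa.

ω = 1.86 rad/s, so T = P/ω = 212×10³ / 1.860 = 114000 N·m.
Under the same torque, τ_max = 16T/(πd³) is largest where d is smallest — segment BC (d = 234 mm).
τ_max = 16·114000/(π·(0.234)³) = 4.530×10^7 Pa.

45.3 MPa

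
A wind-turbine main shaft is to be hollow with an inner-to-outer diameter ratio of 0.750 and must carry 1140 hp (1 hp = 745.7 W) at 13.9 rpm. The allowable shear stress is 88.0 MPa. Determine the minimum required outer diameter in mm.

367 mm

ω = 2π·13.9/60 = 1.456 rad/s, so T = P/ω = 1140×745.7 / 1.456 = 584000 N·m.
For a hollow shaft with d_i/d_o = 0.750: τ_max = 16T/(π d_o³ (1−k⁴)), so d_o = [16T/(π τ_allow (1−k⁴))]^(1/3) = [16·584000/(π·8.80×10^7·0.6836)]^(1/3) = 0.3670 m.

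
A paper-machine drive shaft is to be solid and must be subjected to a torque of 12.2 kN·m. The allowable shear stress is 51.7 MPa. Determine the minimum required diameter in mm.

106 mm

For a solid shaft τ_max = 16T/(πd³), so d = (16T/(π τ_allow))^(1/3) = (16·12200/(π·5.17×10^7))^(1/3) = 0.1063 m.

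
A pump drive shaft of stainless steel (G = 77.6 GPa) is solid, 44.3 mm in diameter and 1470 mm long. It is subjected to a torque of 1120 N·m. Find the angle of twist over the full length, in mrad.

J = πd⁴/32 = π(0.0443)⁴/32 = 3.781×10^-7 m⁴.
θ = T·L/(G·J) = 1120 × 1.47 / (77.6×10⁹ × 3.781×10^-7) = 0.05611 rad.

56.1 mrad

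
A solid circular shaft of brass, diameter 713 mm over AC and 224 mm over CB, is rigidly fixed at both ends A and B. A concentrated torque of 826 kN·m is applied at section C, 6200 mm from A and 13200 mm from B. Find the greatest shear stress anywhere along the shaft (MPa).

Compatibility: T_A·a/J_AC = T_B·b/J_CB with T_A + T_B = T₀.
J_AC = 0.0254 m⁴, J_CB = 2.47×10^-4 m⁴, so T_A = T₀·(J_AC/a)/((J_AC/a)+(J_CB/b)) = 822200 N·m, T_B = 3762 N·m.
τ in each portion: τ_AC = 1.16×10^7 Pa, τ_CB = 1.70×10^6 Pa; maximum is in AC.
τ_max = T_AC·r/J = 822200·0.356/0.0254 = 1.155×10^7 Pa.

11.6 MPa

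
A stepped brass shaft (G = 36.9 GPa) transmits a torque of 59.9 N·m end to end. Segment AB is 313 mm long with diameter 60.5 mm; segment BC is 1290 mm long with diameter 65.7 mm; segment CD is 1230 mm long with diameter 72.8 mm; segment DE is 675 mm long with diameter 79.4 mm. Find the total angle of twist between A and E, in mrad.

2.54 mrad

J_AB = π(0.0605)⁴/32 = 1.32×10^-6 m⁴; J_BC = π(0.0657)⁴/32 = 1.83×10^-6 m⁴; J_CD = π(0.0728)⁴/32 = 2.76×10^-6 m⁴; J_DE = π(0.0794)⁴/32 = 3.90×10^-6 m⁴.
θ = (T/G)·Σ L_i/J_i = (59.90/36.9×10⁹)·(0.313/1.32×10^-6 + 1.29/1.83×10^-6 + 1.23/2.76×10^-6 + 0.675/3.90×10^-6) = 2.536×10^-3 rad.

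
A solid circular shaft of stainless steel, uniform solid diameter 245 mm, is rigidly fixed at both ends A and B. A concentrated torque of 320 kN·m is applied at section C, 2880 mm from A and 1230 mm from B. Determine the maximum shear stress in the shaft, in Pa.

With uniform GJ and both ends fixed, compatibility θ_AC = θ_CB gives T_A·a = T_B·b, together with T_A + T_B = T₀.
T_A = T₀·b/(a+b) = 320000·1230/4110 = 95770 N·m; T_B = 224200 N·m.
τ in each portion: τ_AC = 3.32×10^7 Pa, τ_CB = 7.77×10^7 Pa; maximum is in CB.
τ_max = T_CB·r/J = 224200·0.122/3.54×10^-4 = 7.766×10^7 Pa.

7.77e7 Pa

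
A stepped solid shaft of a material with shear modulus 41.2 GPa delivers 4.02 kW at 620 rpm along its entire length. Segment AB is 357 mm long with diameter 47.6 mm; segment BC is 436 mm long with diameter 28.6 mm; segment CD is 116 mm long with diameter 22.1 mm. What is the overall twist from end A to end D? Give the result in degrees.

1.06°

ω = 2π·620/60 = 64.93 rad/s, so T = P/ω = 4.02×10³ / 64.93 = 61.92 N·m.
J_AB = π(0.0476)⁴/32 = 5.04×10^-7 m⁴; J_BC = π(0.0286)⁴/32 = 6.57×10^-8 m⁴; J_CD = π(0.0221)⁴/32 = 2.34×10^-8 m⁴.
θ = (T/G)·Σ L_i/J_i = (61.92/41.2×10⁹)·(0.357/5.04×10^-7 + 0.436/6.57×10^-8 + 0.116/2.34×10^-8) = 0.01848 rad.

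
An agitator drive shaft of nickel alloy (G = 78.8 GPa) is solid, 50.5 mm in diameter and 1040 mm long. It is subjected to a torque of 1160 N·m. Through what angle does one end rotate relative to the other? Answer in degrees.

J = πd⁴/32 = π(0.0505)⁴/32 = 6.385×10^-7 m⁴.
θ = T·L/(G·J) = 1160 × 1.04 / (78.8×10⁹ × 6.385×10^-7) = 0.02398 rad.

1.37°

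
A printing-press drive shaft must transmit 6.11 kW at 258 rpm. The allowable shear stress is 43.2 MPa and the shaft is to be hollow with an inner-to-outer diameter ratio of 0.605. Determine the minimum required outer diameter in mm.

31.3 mm

ω = 2π·258/60 = 27.02 rad/s, so T = P/ω = 6.11×10³ / 27.02 = 226.1 N·m.
For a hollow shaft with d_i/d_o = 0.605: τ_max = 16T/(π d_o³ (1−k⁴)), so d_o = [16T/(π τ_allow (1−k⁴))]^(1/3) = [16·226.1/(π·4.32×10^7·0.8660)]^(1/3) = 0.03134 m.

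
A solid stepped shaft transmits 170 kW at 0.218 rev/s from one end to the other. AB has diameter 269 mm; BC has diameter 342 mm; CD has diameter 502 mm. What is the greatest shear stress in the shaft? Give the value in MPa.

ω = 2π·0.218 = 1.370 rad/s, so T = P/ω = 170×10³ / 1.370 = 124100 N·m.
Under the same torque, τ_max = 16T/(πd³) is largest where d is smallest — segment AB (d = 269 mm).
τ_max = 16·124100/(π·(0.269)³) = 3.247×10^7 Pa.

32.5 MPa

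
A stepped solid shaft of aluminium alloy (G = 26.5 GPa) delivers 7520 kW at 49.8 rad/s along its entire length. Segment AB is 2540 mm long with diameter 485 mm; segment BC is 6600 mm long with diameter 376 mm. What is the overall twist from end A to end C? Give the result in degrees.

1.25°

ω = 49.8 rad/s, so T = P/ω = 7520×10³ / 49.80 = 151000 N·m.
J_AB = π(0.485)⁴/32 = 5.43×10^-3 m⁴; J_BC = π(0.376)⁴/32 = 1.96×10^-3 m⁴.
θ = (T/G)·Σ L_i/J_i = (151000/26.5×10⁹)·(2.54/5.43×10^-3 + 6.60/1.96×10^-3) = 0.02183 rad.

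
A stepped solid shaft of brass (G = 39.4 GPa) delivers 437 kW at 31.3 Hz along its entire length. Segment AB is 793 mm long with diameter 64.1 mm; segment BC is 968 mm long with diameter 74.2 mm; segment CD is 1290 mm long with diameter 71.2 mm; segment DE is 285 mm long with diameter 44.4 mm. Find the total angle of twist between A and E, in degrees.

ω = 2π·31.3 = 196.7 rad/s, so T = P/ω = 437×10³ / 196.7 = 2222 N·m.
J_AB = π(0.0641)⁴/32 = 1.66×10^-6 m⁴; J_BC = π(0.0742)⁴/32 = 2.98×10^-6 m⁴; J_CD = π(0.0712)⁴/32 = 2.52×10^-6 m⁴; J_DE = π(0.0444)⁴/32 = 3.82×10^-7 m⁴.
θ = (T/G)·Σ L_i/J_i = (2222/39.4×10⁹)·(0.793/1.66×10^-6 + 0.968/2.98×10^-6 + 1.29/2.52×10^-6 + 0.285/3.82×10^-7) = 0.1163 rad.

6.66°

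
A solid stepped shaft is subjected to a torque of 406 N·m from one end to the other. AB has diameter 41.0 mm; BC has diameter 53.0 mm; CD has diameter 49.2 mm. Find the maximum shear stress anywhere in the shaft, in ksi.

4.35 ksi

Under the same torque, τ_max = 16T/(πd³) is largest where d is smallest — segment AB (d = 41.0 mm).
τ_max = 16·406.0/(π·(0.0410)³) = 3.000×10^7 Pa.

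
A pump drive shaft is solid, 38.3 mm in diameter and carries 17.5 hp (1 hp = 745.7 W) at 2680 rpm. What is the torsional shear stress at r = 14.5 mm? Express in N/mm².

ω = 2π·2680/60 = 280.6 rad/s, so T = P/ω = 17.5×745.7 / 280.6 = 46.50 N·m.
J = πd⁴/32 = π(0.0383)⁴/32 = 2.112×10^-7 m⁴.
Shear stress varies linearly with radius: τ = T·r/J = 46.50 × 0.0145 / 2.112×10^-7 = 3.192×10^6 Pa.

3.19 N/mm²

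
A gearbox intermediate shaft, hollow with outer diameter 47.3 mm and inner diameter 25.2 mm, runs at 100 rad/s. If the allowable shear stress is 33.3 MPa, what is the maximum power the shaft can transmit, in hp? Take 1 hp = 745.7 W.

85.3 hp

J = π(d_o⁴ − d_i⁴)/32 = π(0.0473⁴ − 0.0252⁴)/32 = 4.518×10^-7 m⁴.
T_max = τ_allow·J/r = 3.33×10^7 × 4.518×10^-7 / 0.0236 = 636.2 N·m.
ω = 100 rad/s, so P_max = T_max·ω = 6.362×10^4 W.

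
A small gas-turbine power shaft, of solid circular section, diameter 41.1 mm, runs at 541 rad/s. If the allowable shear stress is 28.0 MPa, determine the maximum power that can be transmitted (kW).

206 kW

J = πd⁴/32 = π(0.0411)⁴/32 = 2.801×10^-7 m⁴.
T_max = τ_allow·J/r = 2.80×10^7 × 2.801×10^-7 / 0.0206 = 381.7 N·m.
ω = 541 rad/s, so P_max = T_max·ω = 2.065×10^5 W.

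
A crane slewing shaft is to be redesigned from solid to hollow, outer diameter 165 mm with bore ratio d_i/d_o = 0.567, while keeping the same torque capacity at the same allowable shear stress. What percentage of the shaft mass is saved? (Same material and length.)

Equal τ_max and T ⇒ the solid shaft needs d_s³ = d_o³(1−k⁴), so d_s = 165·(1−0.567⁴)^(1/3) = 159.1 mm.
Area ratio A_h/A_s = d_o²(1−k²)/d_s² = (1−k²)/(1−k⁴)^(2/3) = 0.7297.
Mass saving = 1 − 0.7297 = 27.0 %.

27.0 %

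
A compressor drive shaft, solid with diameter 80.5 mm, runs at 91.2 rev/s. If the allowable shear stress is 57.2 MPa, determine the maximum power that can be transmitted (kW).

J = πd⁴/32 = π(0.0805)⁴/32 = 4.123×10^-6 m⁴.
T_max = τ_allow·J/r = 5.72×10^7 × 4.123×10^-6 / 0.0403 = 5859 N·m.
ω = 2π·91.2 = 573.0 rad/s, so P_max = T_max·ω = 3.357×10^6 W.

3360 kW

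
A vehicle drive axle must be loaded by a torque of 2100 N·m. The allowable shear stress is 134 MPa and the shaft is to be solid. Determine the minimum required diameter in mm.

For a solid shaft τ_max = 16T/(πd³), so d = (16T/(π τ_allow))^(1/3) = (16·2100/(π·1.34×10^8))^(1/3) = 0.04306 m.

43.1 mm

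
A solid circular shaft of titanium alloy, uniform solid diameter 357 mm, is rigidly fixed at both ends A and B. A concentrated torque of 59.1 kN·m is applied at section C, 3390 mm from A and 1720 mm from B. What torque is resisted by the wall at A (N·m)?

With uniform GJ and both ends fixed, compatibility θ_AC = θ_CB gives T_A·a = T_B·b, together with T_A + T_B = T₀.
T_A = T₀·b/(a+b) = 59100·1720/5110 = 19890 N·m; T_B = 39210 N·m.

19900 N·m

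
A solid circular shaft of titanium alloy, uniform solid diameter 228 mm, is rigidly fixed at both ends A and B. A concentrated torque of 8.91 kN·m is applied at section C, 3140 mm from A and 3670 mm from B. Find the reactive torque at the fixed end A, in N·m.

With uniform GJ and both ends fixed, compatibility θ_AC = θ_CB gives T_A·a = T_B·b, together with T_A + T_B = T₀.
T_A = T₀·b/(a+b) = 8910·3670/6810 = 4802 N·m; T_B = 4108 N·m.

4800 N·m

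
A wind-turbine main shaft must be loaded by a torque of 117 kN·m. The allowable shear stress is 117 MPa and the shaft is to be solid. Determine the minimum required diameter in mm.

172 mm

For a solid shaft τ_max = 16T/(πd³), so d = (16T/(π τ_allow))^(1/3) = (16·117000/(π·1.17×10^8))^(1/3) = 0.1721 m.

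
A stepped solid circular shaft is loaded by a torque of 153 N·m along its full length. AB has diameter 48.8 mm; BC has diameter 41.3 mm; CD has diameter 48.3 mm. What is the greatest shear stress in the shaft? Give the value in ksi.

1.60 ksi

Under the same torque, τ_max = 16T/(πd³) is largest where d is smallest — segment BC (d = 41.3 mm).
τ_max = 16·153.0/(π·(0.0413)³) = 1.106×10^7 Pa.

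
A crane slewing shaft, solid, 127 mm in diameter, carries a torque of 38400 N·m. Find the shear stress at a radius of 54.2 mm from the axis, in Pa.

J = πd⁴/32 = π(0.127)⁴/32 = 2.554×10^-5 m⁴.
Shear stress varies linearly with radius: τ = T·r/J = 38400 × 0.0542 / 2.554×10^-5 = 8.149×10^7 Pa.

8.15e7 Pa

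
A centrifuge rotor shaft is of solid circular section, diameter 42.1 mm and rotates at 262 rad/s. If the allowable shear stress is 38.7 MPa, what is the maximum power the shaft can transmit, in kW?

149 kW

J = πd⁴/32 = π(0.0421)⁴/32 = 3.084×10^-7 m⁴.
T_max = τ_allow·J/r = 3.87×10^7 × 3.084×10^-7 / 0.0210 = 567.0 N·m.
ω = 262 rad/s, so P_max = T_max·ω = 1.486×10^5 W.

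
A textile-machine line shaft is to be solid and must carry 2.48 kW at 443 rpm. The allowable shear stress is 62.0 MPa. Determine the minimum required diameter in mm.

ω = 2π·443/60 = 46.39 rad/s, so T = P/ω = 2.48×10³ / 46.39 = 53.46 N·m.
For a solid shaft τ_max = 16T/(πd³), so d = (16T/(π τ_allow))^(1/3) = (16·53.46/(π·6.20×10^7))^(1/3) = 0.01638 m.

16.4 mm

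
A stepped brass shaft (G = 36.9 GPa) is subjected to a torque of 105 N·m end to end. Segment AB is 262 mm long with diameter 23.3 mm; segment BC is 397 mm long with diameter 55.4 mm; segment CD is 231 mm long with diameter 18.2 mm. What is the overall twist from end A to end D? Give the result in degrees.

J_AB = π(0.0233)⁴/32 = 2.89×10^-8 m⁴; J_BC = π(0.0554)⁴/32 = 9.25×10^-7 m⁴; J_CD = π(0.0182)⁴/32 = 1.08×10^-8 m⁴.
θ = (T/G)·Σ L_i/J_i = (105.0/36.9×10⁹)·(0.262/2.89×10^-8 + 0.397/9.25×10^-7 + 0.231/1.08×10^-8) = 0.08801 rad.

5.04°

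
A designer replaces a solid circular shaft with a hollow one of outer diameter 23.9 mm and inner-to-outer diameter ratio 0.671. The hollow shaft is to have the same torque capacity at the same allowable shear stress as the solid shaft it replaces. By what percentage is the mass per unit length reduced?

36.1 %

Equal τ_max and T ⇒ the solid shaft needs d_s³ = d_o³(1−k⁴), so d_s = 23.9·(1−0.671⁴)^(1/3) = 22.16 mm.
Area ratio A_h/A_s = d_o²(1−k²)/d_s² = (1−k²)/(1−k⁴)^(2/3) = 0.6394.
Mass saving = 1 − 0.6394 = 36.1 %.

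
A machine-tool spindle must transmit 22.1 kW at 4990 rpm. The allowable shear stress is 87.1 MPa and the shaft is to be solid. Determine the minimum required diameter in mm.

13.5 mm

ω = 2π·4990/60 = 522.6 rad/s, so T = P/ω = 22.1×10³ / 522.6 = 42.29 N·m.
For a solid shaft τ_max = 16T/(πd³), so d = (16T/(π τ_allow))^(1/3) = (16·42.29/(π·8.71×10^7))^(1/3) = 0.01352 m.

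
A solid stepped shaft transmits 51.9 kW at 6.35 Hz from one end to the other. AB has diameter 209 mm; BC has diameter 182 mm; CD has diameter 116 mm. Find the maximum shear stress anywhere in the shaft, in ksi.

0.616 ksi

ω = 2π·6.35 = 39.90 rad/s, so T = P/ω = 51.9×10³ / 39.90 = 1301 N·m.
Under the same torque, τ_max = 16T/(πd³) is largest where d is smallest — segment CD (d = 116 mm).
τ_max = 16·1301/(π·(0.116)³) = 4.244×10^6 Pa.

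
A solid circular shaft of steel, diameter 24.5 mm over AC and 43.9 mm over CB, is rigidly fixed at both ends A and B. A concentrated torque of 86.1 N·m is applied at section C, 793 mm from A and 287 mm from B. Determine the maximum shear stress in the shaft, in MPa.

5.01 MPa

Compatibility: T_A·a/J_AC = T_B·b/J_CB with T_A + T_B = T₀.
J_AC = 3.54×10^-8 m⁴, J_CB = 3.65×10^-7 m⁴, so T_A = T₀·(J_AC/a)/((J_AC/a)+(J_CB/b)) = 2.920 N·m, T_B = 83.18 N·m.
τ in each portion: τ_AC = 1.01×10^6 Pa, τ_CB = 5.01×10^6 Pa; maximum is in CB.
τ_max = T_CB·r/J = 83.18·0.0220/3.65×10^-7 = 5.007×10^6 Pa.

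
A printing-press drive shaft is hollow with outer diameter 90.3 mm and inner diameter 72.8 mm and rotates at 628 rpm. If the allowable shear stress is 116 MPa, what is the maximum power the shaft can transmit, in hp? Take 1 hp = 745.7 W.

J = π(d_o⁴ − d_i⁴)/32 = π(0.0903⁴ − 0.0728⁴)/32 = 3.770×10^-6 m⁴.
T_max = τ_allow·J/r = 1.16×10^8 × 3.770×10^-6 / 0.0451 = 9686 N·m.
ω = 2π·628/60 = 65.76 rad/s, so P_max = T_max·ω = 6.370×10^5 W.

854 hp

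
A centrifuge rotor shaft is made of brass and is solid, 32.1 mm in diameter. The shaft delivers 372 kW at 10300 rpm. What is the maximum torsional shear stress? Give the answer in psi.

7700 psi

ω = 2π·10300/60 = 1079 rad/s, so T = P/ω = 372×10³ / 1079 = 344.9 N·m.
J = πd⁴/32 = π(0.0321)⁴/32 = 1.042×10^-7 m⁴.
τ_max = T·r/J = 344.9 × 0.0161 / 1.042×10^-7 = 5.310×10^7 Pa.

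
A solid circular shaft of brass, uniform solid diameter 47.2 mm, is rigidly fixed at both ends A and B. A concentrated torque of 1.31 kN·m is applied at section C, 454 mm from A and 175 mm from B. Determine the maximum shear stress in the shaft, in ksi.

6.64 ksi

With uniform GJ and both ends fixed, compatibility θ_AC = θ_CB gives T_A·a = T_B·b, together with T_A + T_B = T₀.
T_A = T₀·b/(a+b) = 1310·175/629.0 = 364.5 N·m; T_B = 945.5 N·m.
τ in each portion: τ_AC = 1.77×10^7 Pa, τ_CB = 4.58×10^7 Pa; maximum is in CB.
τ_max = T_CB·r/J = 945.5·0.0236/4.87×10^-7 = 4.580×10^7 Pa.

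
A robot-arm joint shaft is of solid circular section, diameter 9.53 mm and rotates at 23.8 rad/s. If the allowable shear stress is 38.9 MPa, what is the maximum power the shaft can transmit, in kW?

J = πd⁴/32 = π(0.00953)⁴/32 = 8.098×10^-10 m⁴.
T_max = τ_allow·J/r = 3.89×10^7 × 8.098×10^-10 / 0.00476 = 6.611 N·m.
ω = 23.8 rad/s, so P_max = T_max·ω = 157.3 W.

0.157 kW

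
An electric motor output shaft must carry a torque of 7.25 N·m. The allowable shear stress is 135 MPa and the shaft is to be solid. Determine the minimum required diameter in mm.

For a solid shaft τ_max = 16T/(πd³), so d = (16T/(π τ_allow))^(1/3) = (16·7.250/(π·1.35×10^8))^(1/3) = 0.006491 m.

6.49 mm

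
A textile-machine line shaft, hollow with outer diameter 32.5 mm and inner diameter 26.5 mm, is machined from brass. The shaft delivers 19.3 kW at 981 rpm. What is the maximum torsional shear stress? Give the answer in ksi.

7.25 ksi

ω = 2π·981/60 = 102.7 rad/s, so T = P/ω = 19.3×10³ / 102.7 = 187.9 N·m.
J = π(d_o⁴ − d_i⁴)/32 = π(0.0325⁴ − 0.0265⁴)/32 = 6.111×10^-8 m⁴.
τ_max = T·r/J = 187.9 × 0.0163 / 6.111×10^-8 = 4.995×10^7 Pa.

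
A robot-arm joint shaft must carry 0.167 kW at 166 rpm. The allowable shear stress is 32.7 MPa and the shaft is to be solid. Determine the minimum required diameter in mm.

11.4 mm

ω = 2π·166/60 = 17.38 rad/s, so T = P/ω = 0.167×10³ / 17.38 = 9.607 N·m.
For a solid shaft τ_max = 16T/(πd³), so d = (16T/(π τ_allow))^(1/3) = (16·9.607/(π·3.27×10^7))^(1/3) = 0.01144 m.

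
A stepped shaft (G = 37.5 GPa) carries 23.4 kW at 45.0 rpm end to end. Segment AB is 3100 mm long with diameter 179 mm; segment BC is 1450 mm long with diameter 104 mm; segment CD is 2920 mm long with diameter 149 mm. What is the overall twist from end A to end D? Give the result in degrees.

1.65°

ω = 2π·45.0/60 = 4.712 rad/s, so T = P/ω = 23.4×10³ / 4.712 = 4966 N·m.
J_AB = π(0.179)⁴/32 = 1.01×10^-4 m⁴; J_BC = π(0.104)⁴/32 = 1.15×10^-5 m⁴; J_CD = π(0.149)⁴/32 = 4.84×10^-5 m⁴.
θ = (T/G)·Σ L_i/J_i = (4966/37.5×10⁹)·(3.10/1.01×10^-4 + 1.45/1.15×10^-5 + 2.92/4.84×10^-5) = 0.02878 rad.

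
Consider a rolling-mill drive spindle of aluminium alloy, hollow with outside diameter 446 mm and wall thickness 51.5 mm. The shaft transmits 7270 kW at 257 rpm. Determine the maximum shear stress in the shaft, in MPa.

ω = 2π·257/60 = 26.91 rad/s, so T = P/ω = 7270×10³ / 26.91 = 270100 N·m.
J = π(d_o⁴ − d_i⁴)/32 = π(0.446⁴ − 0.343⁴)/32 = 2.526×10^-3 m⁴.
τ_max = T·r/J = 270100 × 0.223 / 2.526×10^-3 = 2.385×10^7 Pa.

23.9 MPa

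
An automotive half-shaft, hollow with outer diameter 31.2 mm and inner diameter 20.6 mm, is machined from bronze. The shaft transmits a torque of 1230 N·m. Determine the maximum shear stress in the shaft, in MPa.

255 MPa

J = π(d_o⁴ − d_i⁴)/32 = π(0.0312⁴ − 0.0206⁴)/32 = 7.535×10^-8 m⁴.
τ_max = T·r/J = 1230 × 0.0156 / 7.535×10^-8 = 2.547×10^8 Pa.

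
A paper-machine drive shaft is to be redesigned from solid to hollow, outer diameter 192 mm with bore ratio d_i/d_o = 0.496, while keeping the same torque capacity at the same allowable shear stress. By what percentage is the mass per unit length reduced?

Equal τ_max and T ⇒ the solid shaft needs d_s³ = d_o³(1−k⁴), so d_s = 192·(1−0.496⁴)^(1/3) = 188.0 mm.
Area ratio A_h/A_s = d_o²(1−k²)/d_s² = (1−k²)/(1−k⁴)^(2/3) = 0.7860.
Mass saving = 1 − 0.7860 = 21.4 %.

21.4 %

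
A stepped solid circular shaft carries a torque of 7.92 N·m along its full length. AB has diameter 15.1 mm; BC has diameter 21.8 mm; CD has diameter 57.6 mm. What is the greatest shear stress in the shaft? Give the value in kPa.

Under the same torque, τ_max = 16T/(πd³) is largest where d is smallest — segment AB (d = 15.1 mm).
τ_max = 16·7.920/(π·(0.0151)³) = 1.172×10^7 Pa.

11700 kPa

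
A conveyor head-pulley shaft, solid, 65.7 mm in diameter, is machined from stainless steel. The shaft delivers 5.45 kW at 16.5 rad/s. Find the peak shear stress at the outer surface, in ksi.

0.860 ksi

ω = 16.5 rad/s, so T = P/ω = 5.45×10³ / 16.50 = 330.3 N·m.
J = πd⁴/32 = π(0.0657)⁴/32 = 1.829×10^-6 m⁴.
τ_max = T·r/J = 330.3 × 0.0329 / 1.829×10^-6 = 5.932×10^6 Pa.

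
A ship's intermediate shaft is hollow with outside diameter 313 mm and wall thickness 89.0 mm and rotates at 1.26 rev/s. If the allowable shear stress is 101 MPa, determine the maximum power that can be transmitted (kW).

J = π(d_o⁴ − d_i⁴)/32 = π(0.313⁴ − 0.135⁴)/32 = 9.097×10^-4 m⁴.
T_max = τ_allow·J/r = 1.01×10^8 × 9.097×10^-4 / 0.157 = 587100 N·m.
ω = 2π·1.26 = 7.917 rad/s, so P_max = T_max·ω = 4.648×10^6 W.

4650 kW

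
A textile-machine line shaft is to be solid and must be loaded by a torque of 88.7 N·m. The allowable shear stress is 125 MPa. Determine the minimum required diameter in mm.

For a solid shaft τ_max = 16T/(πd³), so d = (16T/(π τ_allow))^(1/3) = (16·88.70/(π·1.25×10^8))^(1/3) = 0.01535 m.

15.3 mm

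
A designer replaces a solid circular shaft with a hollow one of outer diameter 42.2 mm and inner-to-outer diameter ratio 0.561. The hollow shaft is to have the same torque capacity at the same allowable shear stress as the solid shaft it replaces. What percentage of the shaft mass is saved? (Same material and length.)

26.5 %

Equal τ_max and T ⇒ the solid shaft needs d_s³ = d_o³(1−k⁴), so d_s = 42.2·(1−0.561⁴)^(1/3) = 40.76 mm.
Area ratio A_h/A_s = d_o²(1−k²)/d_s² = (1−k²)/(1−k⁴)^(2/3) = 0.7346.
Mass saving = 1 − 0.7346 = 26.5 %.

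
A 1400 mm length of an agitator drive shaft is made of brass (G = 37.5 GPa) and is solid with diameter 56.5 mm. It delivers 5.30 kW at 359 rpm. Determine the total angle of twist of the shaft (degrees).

0.301°

ω = 2π·359/60 = 37.59 rad/s, so T = P/ω = 5.30×10³ / 37.59 = 141.0 N·m.
J = πd⁴/32 = π(0.0565)⁴/32 = 1.000×10^-6 m⁴.
θ = T·L/(G·J) = 141.0 × 1.40 / (37.5×10⁹ × 1.000×10^-6) = 5.261×10^-3 rad.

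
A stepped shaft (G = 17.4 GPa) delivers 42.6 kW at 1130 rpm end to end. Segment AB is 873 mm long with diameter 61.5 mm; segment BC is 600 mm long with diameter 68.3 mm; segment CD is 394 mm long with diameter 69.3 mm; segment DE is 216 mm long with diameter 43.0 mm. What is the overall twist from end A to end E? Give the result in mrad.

35.6 mrad

ω = 2π·1130/60 = 118.3 rad/s, so T = P/ω = 42.6×10³ / 118.3 = 360.0 N·m.
J_AB = π(0.0615)⁴/32 = 1.40×10^-6 m⁴; J_BC = π(0.0683)⁴/32 = 2.14×10^-6 m⁴; J_CD = π(0.0693)⁴/32 = 2.26×10^-6 m⁴; J_DE = π(0.0430)⁴/32 = 3.36×10^-7 m⁴.
θ = (T/G)·Σ L_i/J_i = (360.0/17.4×10⁹)·(0.873/1.40×10^-6 + 0.600/2.14×10^-6 + 0.394/2.26×10^-6 + 0.216/3.36×10^-7) = 0.03559 rad.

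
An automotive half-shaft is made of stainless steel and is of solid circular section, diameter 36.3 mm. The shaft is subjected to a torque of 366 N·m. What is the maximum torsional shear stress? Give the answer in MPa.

39.0 MPa

J = πd⁴/32 = π(0.0363)⁴/32 = 1.705×10^-7 m⁴.
τ_max = T·r/J = 366.0 × 0.0181 / 1.705×10^-7 = 3.897×10^7 Pa.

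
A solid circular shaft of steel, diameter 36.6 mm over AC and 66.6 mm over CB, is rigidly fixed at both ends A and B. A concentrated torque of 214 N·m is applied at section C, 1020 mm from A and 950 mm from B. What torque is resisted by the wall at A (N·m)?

Compatibility: T_A·a/J_AC = T_B·b/J_CB with T_A + T_B = T₀.
J_AC = 1.76×10^-7 m⁴, J_CB = 1.93×10^-6 m⁴, so T_A = T₀·(J_AC/a)/((J_AC/a)+(J_CB/b)) = 16.76 N·m, T_B = 197.2 N·m.

16.8 N·m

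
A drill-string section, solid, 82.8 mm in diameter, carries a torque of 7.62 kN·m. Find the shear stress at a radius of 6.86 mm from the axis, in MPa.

J = πd⁴/32 = π(0.0828)⁴/32 = 4.614×10^-6 m⁴.
Shear stress varies linearly with radius: τ = T·r/J = 7620 × 0.00686 / 4.614×10^-6 = 1.133×10^7 Pa.

11.3 MPa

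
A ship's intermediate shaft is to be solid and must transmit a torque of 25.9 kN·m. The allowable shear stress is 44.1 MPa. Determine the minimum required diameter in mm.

For a solid shaft τ_max = 16T/(πd³), so d = (16T/(π τ_allow))^(1/3) = (16·25900/(π·4.41×10^7))^(1/3) = 0.1441 m.

144 mm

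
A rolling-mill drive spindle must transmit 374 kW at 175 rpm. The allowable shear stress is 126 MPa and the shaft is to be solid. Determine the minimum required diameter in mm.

ω = 2π·175/60 = 18.33 rad/s, so T = P/ω = 374×10³ / 18.33 = 20410 N·m.
For a solid shaft τ_max = 16T/(πd³), so d = (16T/(π τ_allow))^(1/3) = (16·20410/(π·1.26×10^8))^(1/3) = 0.09379 m.

93.8 mm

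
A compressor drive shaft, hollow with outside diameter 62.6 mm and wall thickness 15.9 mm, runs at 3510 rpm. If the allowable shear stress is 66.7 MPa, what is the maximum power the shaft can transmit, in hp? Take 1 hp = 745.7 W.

J = π(d_o⁴ − d_i⁴)/32 = π(0.0626⁴ − 0.0308⁴)/32 = 1.419×10^-6 m⁴.
T_max = τ_allow·J/r = 6.67×10^7 × 1.419×10^-6 / 0.0313 = 3024 N·m.
ω = 2π·3510/60 = 367.6 rad/s, so P_max = T_max·ω = 1.112×10^6 W.

1490 hp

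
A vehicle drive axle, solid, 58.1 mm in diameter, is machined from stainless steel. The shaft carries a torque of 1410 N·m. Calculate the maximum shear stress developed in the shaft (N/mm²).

J = πd⁴/32 = π(0.0581)⁴/32 = 1.119×10^-6 m⁴.
τ_max = T·r/J = 1410 × 0.0290 / 1.119×10^-6 = 3.662×10^7 Pa.

36.6 N/mm²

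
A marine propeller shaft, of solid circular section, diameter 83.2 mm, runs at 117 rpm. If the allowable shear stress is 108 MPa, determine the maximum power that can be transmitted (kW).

J = πd⁴/32 = π(0.0832)⁴/32 = 4.704×10^-6 m⁴.
T_max = τ_allow·J/r = 1.08×10^8 × 4.704×10^-6 / 0.0416 = 12210 N·m.
ω = 2π·117/60 = 12.25 rad/s, so P_max = T_max·ω = 1.496×10^5 W.

150 kW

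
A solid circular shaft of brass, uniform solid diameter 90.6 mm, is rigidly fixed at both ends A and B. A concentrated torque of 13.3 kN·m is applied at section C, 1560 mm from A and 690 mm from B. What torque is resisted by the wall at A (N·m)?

With uniform GJ and both ends fixed, compatibility θ_AC = θ_CB gives T_A·a = T_B·b, together with T_A + T_B = T₀.
T_A = T₀·b/(a+b) = 13300·690/2250 = 4079 N·m; T_B = 9221 N·m.

4080 N·m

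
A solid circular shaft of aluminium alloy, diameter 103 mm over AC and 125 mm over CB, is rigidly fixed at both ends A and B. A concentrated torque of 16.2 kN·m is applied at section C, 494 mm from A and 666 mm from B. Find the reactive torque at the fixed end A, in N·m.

6210 N·m

Compatibility: T_A·a/J_AC = T_B·b/J_CB with T_A + T_B = T₀.
J_AC = 1.10×10^-5 m⁴, J_CB = 2.40×10^-5 m⁴, so T_A = T₀·(J_AC/a)/((J_AC/a)+(J_CB/b)) = 6209 N·m, T_B = 9991 N·m.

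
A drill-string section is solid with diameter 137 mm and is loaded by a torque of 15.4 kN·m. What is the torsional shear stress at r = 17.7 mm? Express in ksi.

J = πd⁴/32 = π(0.137)⁴/32 = 3.458×10^-5 m⁴.
Shear stress varies linearly with radius: τ = T·r/J = 15400 × 0.0177 / 3.458×10^-5 = 7.882×10^6 Pa.

1.14 ksi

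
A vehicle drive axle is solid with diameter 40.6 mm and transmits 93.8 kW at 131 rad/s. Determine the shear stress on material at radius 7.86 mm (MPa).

ω = 131 rad/s, so T = P/ω = 93.8×10³ / 131.0 = 716.0 N·m.
J = πd⁴/32 = π(0.0406)⁴/32 = 2.667×10^-7 m⁴.
Shear stress varies linearly with radius: τ = T·r/J = 716.0 × 0.00786 / 2.667×10^-7 = 2.110×10^7 Pa.

21.1 MPa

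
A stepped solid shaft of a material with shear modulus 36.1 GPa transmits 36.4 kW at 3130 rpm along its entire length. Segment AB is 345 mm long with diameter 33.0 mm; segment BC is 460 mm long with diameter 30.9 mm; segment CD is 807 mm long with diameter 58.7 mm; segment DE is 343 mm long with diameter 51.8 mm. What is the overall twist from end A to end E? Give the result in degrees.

1.64°

ω = 2π·3130/60 = 327.8 rad/s, so T = P/ω = 36.4×10³ / 327.8 = 111.1 N·m.
J_AB = π(0.0330)⁴/32 = 1.16×10^-7 m⁴; J_BC = π(0.0309)⁴/32 = 8.95×10^-8 m⁴; J_CD = π(0.0587)⁴/32 = 1.17×10^-6 m⁴; J_DE = π(0.0518)⁴/32 = 7.07×10^-7 m⁴.
θ = (T/G)·Σ L_i/J_i = (111.1/36.1×10⁹)·(0.345/1.16×10^-7 + 0.460/8.95×10^-8 + 0.807/1.17×10^-6 + 0.343/7.07×10^-7) = 0.02855 rad.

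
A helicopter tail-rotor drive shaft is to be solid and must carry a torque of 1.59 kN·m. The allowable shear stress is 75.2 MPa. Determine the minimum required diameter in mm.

For a solid shaft τ_max = 16T/(πd³), so d = (16T/(π τ_allow))^(1/3) = (16·1590/(π·7.52×10^7))^(1/3) = 0.04758 m.

47.6 mm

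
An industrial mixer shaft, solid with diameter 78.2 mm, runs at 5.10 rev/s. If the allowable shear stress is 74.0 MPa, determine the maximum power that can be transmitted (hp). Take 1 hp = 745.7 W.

J = πd⁴/32 = π(0.0782)⁴/32 = 3.671×10^-6 m⁴.
T_max = τ_allow·J/r = 7.40×10^7 × 3.671×10^-6 / 0.0391 = 6948 N·m.
ω = 2π·5.10 = 32.04 rad/s, so P_max = T_max·ω = 2.227×10^5 W.

299 hp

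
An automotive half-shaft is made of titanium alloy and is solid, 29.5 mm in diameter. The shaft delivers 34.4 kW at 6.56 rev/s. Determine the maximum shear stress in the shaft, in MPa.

166 MPa

ω = 2π·6.56 = 41.22 rad/s, so T = P/ω = 34.4×10³ / 41.22 = 834.6 N·m.
J = πd⁴/32 = π(0.0295)⁴/32 = 7.435×10^-8 m⁴.
τ_max = T·r/J = 834.6 × 0.0147 / 7.435×10^-8 = 1.656×10^8 Pa.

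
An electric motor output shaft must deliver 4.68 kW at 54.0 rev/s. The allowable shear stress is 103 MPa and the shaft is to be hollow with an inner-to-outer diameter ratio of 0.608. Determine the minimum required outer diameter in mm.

ω = 2π·54.0 = 339.3 rad/s, so T = P/ω = 4.68×10³ / 339.3 = 13.79 N·m.
For a hollow shaft with d_i/d_o = 0.608: τ_max = 16T/(π d_o³ (1−k⁴)), so d_o = [16T/(π τ_allow (1−k⁴))]^(1/3) = [16·13.79/(π·1.03×10^8·0.8633)]^(1/3) = 0.009244 m.

9.24 mm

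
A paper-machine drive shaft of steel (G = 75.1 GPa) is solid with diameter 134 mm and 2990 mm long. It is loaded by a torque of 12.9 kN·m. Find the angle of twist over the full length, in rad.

0.0162 rad

J = πd⁴/32 = π(0.134)⁴/32 = 3.165×10^-5 m⁴.
θ = T·L/(G·J) = 12900 × 2.99 / (75.1×10⁹ × 3.165×10^-5) = 0.01623 rad.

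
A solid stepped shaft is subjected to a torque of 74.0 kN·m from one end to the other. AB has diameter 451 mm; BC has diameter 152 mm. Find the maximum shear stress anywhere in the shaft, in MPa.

Under the same torque, τ_max = 16T/(πd³) is largest where d is smallest — segment BC (d = 152 mm).
τ_max = 16·74000/(π·(0.152)³) = 1.073×10^8 Pa.

107 MPa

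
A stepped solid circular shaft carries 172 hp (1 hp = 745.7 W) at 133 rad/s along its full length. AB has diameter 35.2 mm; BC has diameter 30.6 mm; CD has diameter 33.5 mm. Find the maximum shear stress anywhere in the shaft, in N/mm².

ω = 133 rad/s, so T = P/ω = 172×745.7 / 133.0 = 964.4 N·m.
Under the same torque, τ_max = 16T/(πd³) is largest where d is smallest — segment BC (d = 30.6 mm).
τ_max = 16·964.4/(π·(0.0306)³) = 1.714×10^8 Pa.

171 N/mm²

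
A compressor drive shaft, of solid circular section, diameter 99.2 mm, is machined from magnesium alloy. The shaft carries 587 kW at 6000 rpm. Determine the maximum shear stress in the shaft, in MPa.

4.87 MPa

ω = 2π·6000/60 = 628.3 rad/s, so T = P/ω = 587×10³ / 628.3 = 934.2 N·m.
J = πd⁴/32 = π(0.0992)⁴/32 = 9.507×10^-6 m⁴.
τ_max = T·r/J = 934.2 × 0.0496 / 9.507×10^-6 = 4.874×10^6 Pa.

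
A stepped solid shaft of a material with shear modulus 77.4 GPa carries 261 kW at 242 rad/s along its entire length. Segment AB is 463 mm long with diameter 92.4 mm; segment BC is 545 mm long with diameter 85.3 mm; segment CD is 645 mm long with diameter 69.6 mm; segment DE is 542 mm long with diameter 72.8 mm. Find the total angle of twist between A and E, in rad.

0.00900 rad

ω = 242 rad/s, so T = P/ω = 261×10³ / 242.0 = 1079 N·m.
J_AB = π(0.0924)⁴/32 = 7.16×10^-6 m⁴; J_BC = π(0.0853)⁴/32 = 5.20×10^-6 m⁴; J_CD = π(0.0696)⁴/32 = 2.30×10^-6 m⁴; J_DE = π(0.0728)⁴/32 = 2.76×10^-6 m⁴.
θ = (T/G)·Σ L_i/J_i = (1079/77.4×10⁹)·(0.463/7.16×10^-6 + 0.545/5.20×10^-6 + 0.645/2.30×10^-6 + 0.542/2.76×10^-6) = 9.003×10^-3 rad.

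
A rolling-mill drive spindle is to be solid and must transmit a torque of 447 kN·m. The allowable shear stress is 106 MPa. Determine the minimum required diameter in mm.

278 mm

For a solid shaft τ_max = 16T/(πd³), so d = (16T/(π τ_allow))^(1/3) = (16·447000/(π·1.06×10^8))^(1/3) = 0.2780 m.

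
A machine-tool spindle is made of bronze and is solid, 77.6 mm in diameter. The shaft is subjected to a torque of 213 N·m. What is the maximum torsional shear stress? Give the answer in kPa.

J = πd⁴/32 = π(0.0776)⁴/32 = 3.560×10^-6 m⁴.
τ_max = T·r/J = 213.0 × 0.0388 / 3.560×10^-6 = 2.321×10^6 Pa.

2320 kPa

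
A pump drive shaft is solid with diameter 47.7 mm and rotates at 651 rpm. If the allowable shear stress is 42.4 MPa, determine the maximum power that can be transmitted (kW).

61.6 kW

J = πd⁴/32 = π(0.0477)⁴/32 = 5.082×10^-7 m⁴.
T_max = τ_allow·J/r = 4.24×10^7 × 5.082×10^-7 / 0.0239 = 903.5 N·m.
ω = 2π·651/60 = 68.17 rad/s, so P_max = T_max·ω = 6.160×10^4 W.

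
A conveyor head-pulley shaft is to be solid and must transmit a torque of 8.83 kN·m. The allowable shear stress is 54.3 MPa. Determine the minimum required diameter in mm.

For a solid shaft τ_max = 16T/(πd³), so d = (16T/(π τ_allow))^(1/3) = (16·8830/(π·5.43×10^7))^(1/3) = 0.09391 m.

93.9 mm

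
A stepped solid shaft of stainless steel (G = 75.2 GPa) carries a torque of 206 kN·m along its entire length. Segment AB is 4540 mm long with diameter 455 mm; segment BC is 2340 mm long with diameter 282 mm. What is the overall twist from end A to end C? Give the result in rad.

J_AB = π(0.455)⁴/32 = 4.21×10^-3 m⁴; J_BC = π(0.282)⁴/32 = 6.21×10^-4 m⁴.
θ = (T/G)·Σ L_i/J_i = (206000/75.2×10⁹)·(4.54/4.21×10^-3 + 2.34/6.21×10^-4) = 0.01328 rad.

0.0133 rad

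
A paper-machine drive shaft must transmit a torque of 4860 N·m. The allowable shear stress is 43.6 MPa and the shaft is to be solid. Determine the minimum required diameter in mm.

82.8 mm

For a solid shaft τ_max = 16T/(πd³), so d = (16T/(π τ_allow))^(1/3) = (16·4860/(π·4.36×10^7))^(1/3) = 0.08280 m.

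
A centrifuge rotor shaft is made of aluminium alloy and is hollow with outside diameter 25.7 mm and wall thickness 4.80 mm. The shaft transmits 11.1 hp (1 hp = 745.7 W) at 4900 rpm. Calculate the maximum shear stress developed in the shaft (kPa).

5720 kPa

ω = 2π·4900/60 = 513.1 rad/s, so T = P/ω = 11.1×745.7 / 513.1 = 16.13 N·m.
J = π(d_o⁴ − d_i⁴)/32 = π(0.0257⁴ − 0.0161⁴)/32 = 3.623×10^-8 m⁴.
τ_max = T·r/J = 16.13 × 0.0129 / 3.623×10^-8 = 5.721×10^6 Pa.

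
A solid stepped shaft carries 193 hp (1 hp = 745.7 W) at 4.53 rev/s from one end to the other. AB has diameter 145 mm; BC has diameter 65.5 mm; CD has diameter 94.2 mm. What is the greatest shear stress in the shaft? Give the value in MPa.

ω = 2π·4.53 = 28.46 rad/s, so T = P/ω = 193×745.7 / 28.46 = 5056 N·m.
Under the same torque, τ_max = 16T/(πd³) is largest where d is smallest — segment BC (d = 65.5 mm).
τ_max = 16·5056/(π·(0.0655)³) = 9.164×10^7 Pa.

91.6 MPa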